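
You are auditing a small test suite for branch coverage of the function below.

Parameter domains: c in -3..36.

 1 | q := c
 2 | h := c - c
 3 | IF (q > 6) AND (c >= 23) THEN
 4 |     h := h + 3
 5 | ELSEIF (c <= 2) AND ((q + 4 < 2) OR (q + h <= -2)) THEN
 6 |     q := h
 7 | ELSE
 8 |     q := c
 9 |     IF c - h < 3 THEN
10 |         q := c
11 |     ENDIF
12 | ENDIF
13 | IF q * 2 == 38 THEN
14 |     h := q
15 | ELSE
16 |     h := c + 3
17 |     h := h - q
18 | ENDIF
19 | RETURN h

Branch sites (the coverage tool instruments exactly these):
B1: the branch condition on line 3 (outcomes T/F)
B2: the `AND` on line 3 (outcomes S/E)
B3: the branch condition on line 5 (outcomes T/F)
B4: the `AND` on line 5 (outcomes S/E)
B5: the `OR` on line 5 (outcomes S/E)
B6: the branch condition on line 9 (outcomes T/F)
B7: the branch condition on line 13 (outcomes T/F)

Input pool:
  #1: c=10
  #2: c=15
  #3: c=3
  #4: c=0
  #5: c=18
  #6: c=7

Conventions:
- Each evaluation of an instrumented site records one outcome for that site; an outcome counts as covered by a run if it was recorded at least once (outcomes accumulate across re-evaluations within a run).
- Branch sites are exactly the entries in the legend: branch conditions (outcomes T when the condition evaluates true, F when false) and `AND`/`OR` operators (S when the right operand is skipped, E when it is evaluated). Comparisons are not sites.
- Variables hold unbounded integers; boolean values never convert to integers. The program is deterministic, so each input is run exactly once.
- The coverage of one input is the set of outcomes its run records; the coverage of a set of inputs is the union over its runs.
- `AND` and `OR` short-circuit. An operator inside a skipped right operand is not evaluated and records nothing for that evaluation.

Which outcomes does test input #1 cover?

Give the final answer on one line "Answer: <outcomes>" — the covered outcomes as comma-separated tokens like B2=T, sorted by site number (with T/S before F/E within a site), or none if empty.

Running input #1 (c=10), event by event:
  B2->E, B1->F, B4->S, B3->F, B6->F, B7->F
deduplicating events, the covered set is: B1=F, B2=E, B3=F, B4=S, B6=F, B7=F

Answer: B1=F, B2=E, B3=F, B4=S, B6=F, B7=F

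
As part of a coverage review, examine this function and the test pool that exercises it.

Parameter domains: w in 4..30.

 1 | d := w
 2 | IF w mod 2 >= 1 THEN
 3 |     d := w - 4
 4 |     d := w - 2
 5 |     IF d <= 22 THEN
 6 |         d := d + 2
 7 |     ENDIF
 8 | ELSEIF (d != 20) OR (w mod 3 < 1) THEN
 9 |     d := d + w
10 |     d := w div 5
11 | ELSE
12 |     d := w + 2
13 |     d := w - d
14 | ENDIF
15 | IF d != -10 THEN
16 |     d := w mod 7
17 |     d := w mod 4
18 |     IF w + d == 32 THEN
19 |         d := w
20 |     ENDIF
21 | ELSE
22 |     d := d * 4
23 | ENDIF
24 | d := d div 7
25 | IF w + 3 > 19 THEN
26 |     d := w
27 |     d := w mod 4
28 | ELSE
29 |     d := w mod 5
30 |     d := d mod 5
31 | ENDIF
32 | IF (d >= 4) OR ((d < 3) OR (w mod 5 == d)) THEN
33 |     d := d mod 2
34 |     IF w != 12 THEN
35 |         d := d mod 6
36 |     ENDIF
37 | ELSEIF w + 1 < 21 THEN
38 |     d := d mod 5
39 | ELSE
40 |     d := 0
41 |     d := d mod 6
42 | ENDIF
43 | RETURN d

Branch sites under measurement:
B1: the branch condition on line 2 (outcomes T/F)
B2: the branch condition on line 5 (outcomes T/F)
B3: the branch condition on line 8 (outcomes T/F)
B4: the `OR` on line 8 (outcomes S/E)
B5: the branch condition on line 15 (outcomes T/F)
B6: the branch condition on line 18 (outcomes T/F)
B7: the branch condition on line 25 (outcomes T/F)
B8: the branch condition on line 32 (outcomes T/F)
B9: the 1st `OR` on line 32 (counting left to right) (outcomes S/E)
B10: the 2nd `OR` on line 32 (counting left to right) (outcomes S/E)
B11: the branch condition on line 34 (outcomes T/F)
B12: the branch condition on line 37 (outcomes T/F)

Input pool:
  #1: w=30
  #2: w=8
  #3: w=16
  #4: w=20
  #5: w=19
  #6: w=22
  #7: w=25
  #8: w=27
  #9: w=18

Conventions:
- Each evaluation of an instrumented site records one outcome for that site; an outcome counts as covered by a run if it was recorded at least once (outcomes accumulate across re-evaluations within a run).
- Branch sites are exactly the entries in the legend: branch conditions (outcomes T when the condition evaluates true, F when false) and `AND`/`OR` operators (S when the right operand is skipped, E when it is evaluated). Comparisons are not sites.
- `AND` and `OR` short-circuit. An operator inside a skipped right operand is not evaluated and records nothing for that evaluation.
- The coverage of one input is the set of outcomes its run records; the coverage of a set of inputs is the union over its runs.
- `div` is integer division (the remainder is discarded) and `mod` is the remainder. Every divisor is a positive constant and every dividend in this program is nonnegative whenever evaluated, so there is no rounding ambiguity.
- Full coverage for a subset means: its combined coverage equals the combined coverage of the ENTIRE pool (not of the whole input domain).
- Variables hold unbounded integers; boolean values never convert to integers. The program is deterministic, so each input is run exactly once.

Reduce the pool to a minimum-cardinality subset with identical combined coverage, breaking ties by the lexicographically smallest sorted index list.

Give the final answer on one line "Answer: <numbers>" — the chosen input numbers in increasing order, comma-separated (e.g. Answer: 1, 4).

run #1 (w=30) records B1=F, B3=T, B4=S, B5=T, B6=T, B7=T, B8=T, B9=E, B10=S, B11=T
run #2 (w=8) records B1=F, B3=T, B4=S, B5=T, B6=F, B7=F, B8=T, B9=E, B10=E, B11=T
run #3 (w=16) records B1=F, B3=T, B4=S, B5=T, B6=F, B7=F, B8=T, B9=E, B10=S, B11=T
run #4 (w=20) records B1=F, B3=F, B4=E, B5=T, B6=F, B7=T, B8=T, B9=E, B10=S, B11=T
run #5 (w=19) records B1=T, B2=T, B5=T, B6=F, B7=T, B8=F, B9=E, B10=E, B12=T
run #6 (w=22) records B1=F, B3=T, B4=S, B5=T, B6=F, B7=T, B8=T, B9=E, B10=S, B11=T
run #7 (w=25) records B1=T, B2=F, B5=T, B6=F, B7=T, B8=T, B9=E, B10=S, B11=T
run #8 (w=27) records B1=T, B2=F, B5=T, B6=F, B7=T, B8=F, B9=E, B10=E, B12=F
run #9 (w=18) records B1=F, B3=T, B4=S, B5=T, B6=F, B7=T, B8=T, B9=E, B10=S, B11=T
the full pool covers 21 outcomes: B1=T, B1=F, B2=T, B2=F, B3=T, B3=F, B4=S, B4=E, B5=T, B6=T, B6=F, B7=T, B7=F, B8=T, B8=F, B9=E, B10=S, B10=E, B11=T, B12=T, B12=F
size 1 is not enough: best union over all size-1 subsets is 10/21
size 2 is not enough: best union over all size-2 subsets is 16/21
size 3 is not enough: best union over all size-3 subsets is 18/21
size 4 is not enough: best union over all size-4 subsets is 20/21
the canonical winner is {1, 2, 4, 5, 8}: size 5, full 21-outcome coverage, earliest index list among size-5 covers

Answer: 1, 2, 4, 5, 8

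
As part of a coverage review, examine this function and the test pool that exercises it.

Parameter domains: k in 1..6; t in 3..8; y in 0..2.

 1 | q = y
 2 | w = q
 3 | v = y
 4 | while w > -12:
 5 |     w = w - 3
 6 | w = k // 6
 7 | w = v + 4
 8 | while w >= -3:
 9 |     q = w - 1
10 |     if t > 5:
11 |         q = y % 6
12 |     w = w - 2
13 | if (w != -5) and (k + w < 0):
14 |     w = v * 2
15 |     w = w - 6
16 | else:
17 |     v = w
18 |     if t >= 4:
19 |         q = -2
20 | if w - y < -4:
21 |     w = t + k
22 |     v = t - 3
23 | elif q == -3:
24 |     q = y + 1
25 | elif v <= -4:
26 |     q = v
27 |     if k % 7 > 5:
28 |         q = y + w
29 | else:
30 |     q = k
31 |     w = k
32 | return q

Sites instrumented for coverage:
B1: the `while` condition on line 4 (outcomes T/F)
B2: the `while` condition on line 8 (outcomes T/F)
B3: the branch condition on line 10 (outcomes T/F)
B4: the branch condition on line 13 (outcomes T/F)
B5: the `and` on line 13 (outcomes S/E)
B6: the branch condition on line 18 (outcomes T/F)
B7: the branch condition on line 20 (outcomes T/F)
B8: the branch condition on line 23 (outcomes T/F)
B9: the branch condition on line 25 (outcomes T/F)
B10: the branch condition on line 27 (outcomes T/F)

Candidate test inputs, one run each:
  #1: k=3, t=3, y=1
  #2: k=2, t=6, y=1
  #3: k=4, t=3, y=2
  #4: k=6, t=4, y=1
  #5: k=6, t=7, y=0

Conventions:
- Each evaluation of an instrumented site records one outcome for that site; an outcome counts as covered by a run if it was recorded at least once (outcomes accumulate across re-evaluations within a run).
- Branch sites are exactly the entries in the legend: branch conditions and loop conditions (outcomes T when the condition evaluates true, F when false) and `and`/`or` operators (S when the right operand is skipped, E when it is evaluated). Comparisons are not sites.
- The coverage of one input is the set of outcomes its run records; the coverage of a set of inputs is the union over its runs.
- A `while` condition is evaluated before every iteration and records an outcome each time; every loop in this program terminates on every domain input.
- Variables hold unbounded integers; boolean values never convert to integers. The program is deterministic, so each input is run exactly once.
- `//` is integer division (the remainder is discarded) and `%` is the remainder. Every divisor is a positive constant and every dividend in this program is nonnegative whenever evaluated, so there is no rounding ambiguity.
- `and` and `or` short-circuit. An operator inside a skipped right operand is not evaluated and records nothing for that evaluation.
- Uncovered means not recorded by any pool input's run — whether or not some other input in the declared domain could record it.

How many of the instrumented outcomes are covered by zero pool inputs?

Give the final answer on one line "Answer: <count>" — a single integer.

#1 (k=3, t=3, y=1) -> covered: B1=T, B1=F, B2=T, B2=F, B3=F, B4=F, B5=S, B6=F, B7=T
#2 (k=2, t=6, y=1) -> covered: B1=T, B1=F, B2=T, B2=F, B3=T, B4=F, B5=S, B6=T, B7=T
#3 (k=4, t=3, y=2) -> covered: B1=T, B1=F, B2=T, B2=F, B3=F, B4=F, B5=E, B6=F, B7=T
#4 (k=6, t=4, y=1) -> covered: B1=T, B1=F, B2=T, B2=F, B3=F, B4=F, B5=S, B6=T, B7=T
#5 (k=6, t=7, y=0) -> covered: B1=T, B1=F, B2=T, B2=F, B3=T, B4=F, B5=E, B6=T, B7=F, B8=F, B9=T, B10=T
union over the pool: B1=T, B1=F, B2=T, B2=F, B3=T, B3=F, B4=F, B5=S, B5=E, B6=T, B6=F, B7=T, B7=F, B8=F, B9=T, B10=T
uncovered (4 of 20): B4=T, B8=T, B9=F, B10=F

Answer: 4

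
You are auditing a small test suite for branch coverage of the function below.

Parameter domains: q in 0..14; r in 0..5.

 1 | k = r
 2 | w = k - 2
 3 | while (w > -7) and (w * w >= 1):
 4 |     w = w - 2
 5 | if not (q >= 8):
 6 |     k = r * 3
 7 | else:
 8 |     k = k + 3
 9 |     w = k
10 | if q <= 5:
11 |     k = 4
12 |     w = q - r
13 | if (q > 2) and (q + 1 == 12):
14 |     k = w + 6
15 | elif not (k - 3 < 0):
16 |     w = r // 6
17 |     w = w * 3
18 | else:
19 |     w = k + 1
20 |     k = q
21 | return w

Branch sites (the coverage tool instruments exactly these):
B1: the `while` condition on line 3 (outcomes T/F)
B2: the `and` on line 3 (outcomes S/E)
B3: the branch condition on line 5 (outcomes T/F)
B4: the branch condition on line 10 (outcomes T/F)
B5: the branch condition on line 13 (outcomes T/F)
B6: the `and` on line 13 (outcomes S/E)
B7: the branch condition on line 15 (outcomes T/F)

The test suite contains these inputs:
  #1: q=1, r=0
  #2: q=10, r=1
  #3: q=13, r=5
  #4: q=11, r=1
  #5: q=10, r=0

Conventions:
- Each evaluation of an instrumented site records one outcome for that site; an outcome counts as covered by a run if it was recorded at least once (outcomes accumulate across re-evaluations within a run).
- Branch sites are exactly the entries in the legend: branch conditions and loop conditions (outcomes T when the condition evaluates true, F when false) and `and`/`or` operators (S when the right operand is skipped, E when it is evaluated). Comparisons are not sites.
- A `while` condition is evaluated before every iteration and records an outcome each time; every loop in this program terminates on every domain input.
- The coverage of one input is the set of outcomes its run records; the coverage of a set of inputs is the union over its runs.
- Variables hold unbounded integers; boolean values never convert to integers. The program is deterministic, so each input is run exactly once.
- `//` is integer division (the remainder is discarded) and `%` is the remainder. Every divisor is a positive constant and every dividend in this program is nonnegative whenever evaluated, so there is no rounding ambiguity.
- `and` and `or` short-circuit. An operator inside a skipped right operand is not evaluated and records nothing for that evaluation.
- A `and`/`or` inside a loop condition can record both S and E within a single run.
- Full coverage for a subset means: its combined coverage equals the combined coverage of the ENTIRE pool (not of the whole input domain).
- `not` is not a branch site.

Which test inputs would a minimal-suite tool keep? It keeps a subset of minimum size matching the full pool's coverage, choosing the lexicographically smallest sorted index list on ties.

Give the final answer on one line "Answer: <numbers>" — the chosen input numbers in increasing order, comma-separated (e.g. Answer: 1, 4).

run #1 (q=1, r=0) runs B2->E, B1->T, B2->E, B1->T, B2->E, B1->T, B2->S, B1->F, B3->T, B4->T, B6->S, B5->F, B7->T; records B1=T, B1=F, B2=S, B2=E, B3=T, B4=T, B5=F, B6=S, B7=T
run #2 (q=10, r=1) runs B2->E, B1->T, B2->E, B1->T, B2->E, B1->T, B2->S, B1->F, B3->F, B4->F, B6->E, B5->F, B7->T; records B1=T, B1=F, B2=S, B2=E, B3=F, B4=F, B5=F, B6=E, B7=T
run #3 (q=13, r=5) runs B2->E, B1->T, B2->E, B1->T, B2->E, B1->T, B2->E, B1->T, B2->E, B1->T, B2->S, B1->F, B3->F, B4->F, ...; records B1=T, B1=F, B2=S, B2=E, B3=F, B4=F, B5=F, B6=E, B7=T
run #4 (q=11, r=1) runs B2->E, B1->T, B2->E, B1->T, B2->E, B1->T, B2->S, B1->F, B3->F, B4->F, B6->E, B5->T; records B1=T, B1=F, B2=S, B2=E, B3=F, B4=F, B5=T, B6=E
run #5 (q=10, r=0) runs B2->E, B1->T, B2->E, B1->T, B2->E, B1->T, B2->S, B1->F, B3->F, B4->F, B6->E, B5->F, B7->T; records B1=T, B1=F, B2=S, B2=E, B3=F, B4=F, B5=F, B6=E, B7=T
the full pool covers 13 outcomes: B1=T, B1=F, B2=S, B2=E, B3=T, B3=F, B4=T, B4=F, B5=T, B5=F, B6=S, B6=E, B7=T
no size-1 subset reaches all 13 outcomes (best union: 9/13)
the canonical winner is {1, 4}: size 2, full 13-outcome coverage, earliest index list among size-2 covers

Answer: 1, 4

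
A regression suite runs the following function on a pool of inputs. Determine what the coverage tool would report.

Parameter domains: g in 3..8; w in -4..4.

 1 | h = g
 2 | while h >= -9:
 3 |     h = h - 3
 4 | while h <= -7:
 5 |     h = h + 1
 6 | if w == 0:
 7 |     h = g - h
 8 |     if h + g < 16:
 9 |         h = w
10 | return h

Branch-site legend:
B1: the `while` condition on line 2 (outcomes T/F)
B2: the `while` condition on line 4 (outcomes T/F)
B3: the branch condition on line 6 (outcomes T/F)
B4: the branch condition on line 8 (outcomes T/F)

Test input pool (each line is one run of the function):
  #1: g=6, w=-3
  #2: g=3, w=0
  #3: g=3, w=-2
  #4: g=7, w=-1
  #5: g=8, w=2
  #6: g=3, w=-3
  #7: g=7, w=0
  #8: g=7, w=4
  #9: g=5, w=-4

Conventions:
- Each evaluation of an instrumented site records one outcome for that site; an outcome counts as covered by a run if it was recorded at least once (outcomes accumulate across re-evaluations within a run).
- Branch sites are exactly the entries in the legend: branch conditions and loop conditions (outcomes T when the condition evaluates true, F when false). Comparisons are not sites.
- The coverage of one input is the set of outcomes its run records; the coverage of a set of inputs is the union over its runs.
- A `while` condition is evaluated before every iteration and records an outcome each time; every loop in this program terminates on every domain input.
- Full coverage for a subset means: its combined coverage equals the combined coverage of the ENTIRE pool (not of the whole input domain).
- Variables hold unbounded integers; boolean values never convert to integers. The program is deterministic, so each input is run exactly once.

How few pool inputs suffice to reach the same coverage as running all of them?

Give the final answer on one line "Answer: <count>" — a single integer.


input #1 (g=6, w=-3): events B1->T, B1->T, B1->T, B1->T, B1->T, B1->T, B1->F, B2->T, B2->T, B2->T, B2->T, B2->T, B2->T, B2->F, ...; covers B1=T, B1=F, B2=T, B2=F, B3=F
input #2 (g=3, w=0): events B1->T, B1->T, B1->T, B1->T, B1->T, B1->F, B2->T, B2->T, B2->T, B2->T, B2->T, B2->T, B2->F, B3->T, ...; covers B1=T, B1=F, B2=T, B2=F, B3=T, B4=T
input #3 (g=3, w=-2): events B1->T, B1->T, B1->T, B1->T, B1->T, B1->F, B2->T, B2->T, B2->T, B2->T, B2->T, B2->T, B2->F, B3->F; covers B1=T, B1=F, B2=T, B2=F, B3=F
input #4 (g=7, w=-1): events B1->T, B1->T, B1->T, B1->T, B1->T, B1->T, B1->F, B2->T, B2->T, B2->T, B2->T, B2->T, B2->F, B3->F; covers B1=T, B1=F, B2=T, B2=F, B3=F
input #5 (g=8, w=2): events B1->T, B1->T, B1->T, B1->T, B1->T, B1->T, B1->F, B2->T, B2->T, B2->T, B2->T, B2->F, B3->F; covers B1=T, B1=F, B2=T, B2=F, B3=F
input #6 (g=3, w=-3): events B1->T, B1->T, B1->T, B1->T, B1->T, B1->F, B2->T, B2->T, B2->T, B2->T, B2->T, B2->T, B2->F, B3->F; covers B1=T, B1=F, B2=T, B2=F, B3=F
input #7 (g=7, w=0): events B1->T, B1->T, B1->T, B1->T, B1->T, B1->T, B1->F, B2->T, B2->T, B2->T, B2->T, B2->T, B2->F, B3->T, ...; covers B1=T, B1=F, B2=T, B2=F, B3=T, B4=F
input #8 (g=7, w=4): events B1->T, B1->T, B1->T, B1->T, B1->T, B1->T, B1->F, B2->T, B2->T, B2->T, B2->T, B2->T, B2->F, B3->F; covers B1=T, B1=F, B2=T, B2=F, B3=F
input #9 (g=5, w=-4): events B1->T, B1->T, B1->T, B1->T, B1->T, B1->F, B2->T, B2->T, B2->T, B2->T, B2->F, B3->F; covers B1=T, B1=F, B2=T, B2=F, B3=F
the full pool covers 8 outcomes: B1=T, B1=F, B2=T, B2=F, B3=T, B3=F, B4=T, B4=F
every size-1 subset falls short of the 8 outcomes (best: 6/8)
every size-2 subset falls short of the 8 outcomes (best: 7/8)
size 3: inputs {1, 2, 7} cover all 8 outcomes, and no lexicographically smaller subset of this size does
Answer: 3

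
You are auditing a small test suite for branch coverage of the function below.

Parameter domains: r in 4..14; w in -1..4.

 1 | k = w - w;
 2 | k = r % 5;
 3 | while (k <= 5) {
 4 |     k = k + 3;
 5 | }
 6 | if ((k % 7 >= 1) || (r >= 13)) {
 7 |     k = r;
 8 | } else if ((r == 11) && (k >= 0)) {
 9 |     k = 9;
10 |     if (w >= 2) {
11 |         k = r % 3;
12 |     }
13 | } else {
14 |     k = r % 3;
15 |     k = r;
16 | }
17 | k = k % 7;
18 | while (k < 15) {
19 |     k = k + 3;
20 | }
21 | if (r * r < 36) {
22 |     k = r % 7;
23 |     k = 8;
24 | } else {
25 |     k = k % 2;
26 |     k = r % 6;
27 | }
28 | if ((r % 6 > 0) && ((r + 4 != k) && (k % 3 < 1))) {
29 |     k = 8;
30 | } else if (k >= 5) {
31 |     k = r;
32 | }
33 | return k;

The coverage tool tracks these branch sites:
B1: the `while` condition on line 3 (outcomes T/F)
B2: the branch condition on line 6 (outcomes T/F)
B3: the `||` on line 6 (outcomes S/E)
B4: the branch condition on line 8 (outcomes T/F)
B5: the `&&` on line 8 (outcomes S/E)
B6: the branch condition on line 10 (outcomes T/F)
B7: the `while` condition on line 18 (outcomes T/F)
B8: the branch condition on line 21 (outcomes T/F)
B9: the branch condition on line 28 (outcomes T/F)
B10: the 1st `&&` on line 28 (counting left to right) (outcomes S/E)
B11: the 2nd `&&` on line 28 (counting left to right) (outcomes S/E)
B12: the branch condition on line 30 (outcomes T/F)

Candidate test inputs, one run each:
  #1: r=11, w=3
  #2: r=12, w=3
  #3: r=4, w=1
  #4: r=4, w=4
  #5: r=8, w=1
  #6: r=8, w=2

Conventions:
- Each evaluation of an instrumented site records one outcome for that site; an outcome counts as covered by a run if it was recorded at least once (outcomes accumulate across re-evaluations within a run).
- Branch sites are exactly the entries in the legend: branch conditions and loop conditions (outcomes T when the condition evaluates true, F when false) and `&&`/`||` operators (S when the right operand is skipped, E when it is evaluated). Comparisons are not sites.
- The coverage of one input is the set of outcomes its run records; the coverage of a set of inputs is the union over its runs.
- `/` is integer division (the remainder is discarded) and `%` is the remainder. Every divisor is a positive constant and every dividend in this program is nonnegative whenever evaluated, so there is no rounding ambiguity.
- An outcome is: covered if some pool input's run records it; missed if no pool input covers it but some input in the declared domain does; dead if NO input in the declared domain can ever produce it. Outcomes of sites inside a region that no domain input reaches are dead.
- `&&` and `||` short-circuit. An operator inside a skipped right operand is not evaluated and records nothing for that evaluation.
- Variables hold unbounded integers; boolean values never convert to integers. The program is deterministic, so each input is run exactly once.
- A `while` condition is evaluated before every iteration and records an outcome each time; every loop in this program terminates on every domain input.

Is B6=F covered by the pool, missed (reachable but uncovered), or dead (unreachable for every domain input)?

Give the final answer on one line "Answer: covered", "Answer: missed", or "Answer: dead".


no pool input records B6=F
but domain input (r=11, w=-1) does record it -> reachable, so missed
Answer: missed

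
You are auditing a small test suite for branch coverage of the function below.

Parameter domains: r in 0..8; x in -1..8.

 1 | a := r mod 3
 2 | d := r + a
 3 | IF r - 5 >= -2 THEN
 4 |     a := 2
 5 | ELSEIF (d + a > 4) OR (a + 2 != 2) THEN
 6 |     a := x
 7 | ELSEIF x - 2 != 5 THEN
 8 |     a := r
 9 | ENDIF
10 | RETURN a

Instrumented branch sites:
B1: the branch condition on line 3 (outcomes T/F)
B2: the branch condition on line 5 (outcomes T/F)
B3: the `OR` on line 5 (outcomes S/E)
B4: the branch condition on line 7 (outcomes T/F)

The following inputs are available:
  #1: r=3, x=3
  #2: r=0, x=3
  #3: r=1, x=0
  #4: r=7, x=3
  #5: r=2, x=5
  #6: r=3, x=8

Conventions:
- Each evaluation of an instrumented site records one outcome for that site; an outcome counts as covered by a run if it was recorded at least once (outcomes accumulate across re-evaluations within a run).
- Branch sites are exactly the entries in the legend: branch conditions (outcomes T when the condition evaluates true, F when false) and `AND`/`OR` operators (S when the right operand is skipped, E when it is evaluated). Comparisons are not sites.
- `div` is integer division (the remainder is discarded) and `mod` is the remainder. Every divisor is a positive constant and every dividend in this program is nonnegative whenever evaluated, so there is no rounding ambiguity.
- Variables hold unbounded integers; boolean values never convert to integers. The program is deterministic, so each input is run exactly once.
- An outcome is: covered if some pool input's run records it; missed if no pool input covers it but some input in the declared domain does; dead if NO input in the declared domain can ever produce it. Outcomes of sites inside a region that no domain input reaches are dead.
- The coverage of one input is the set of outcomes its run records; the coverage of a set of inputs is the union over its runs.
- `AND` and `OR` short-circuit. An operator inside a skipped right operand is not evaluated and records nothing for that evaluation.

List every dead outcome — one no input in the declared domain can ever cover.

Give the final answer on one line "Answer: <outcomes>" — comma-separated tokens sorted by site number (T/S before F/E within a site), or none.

sweeping the full domain (90 inputs) for each outcome:
  reachable outcomes have witnesses, e.g. B1=T (e.g. r=3, x=-1), B1=F (e.g. r=0, x=-1), B2=T (e.g. r=1, x=-1), B2=F (e.g. r=0, x=-1)

Answer: none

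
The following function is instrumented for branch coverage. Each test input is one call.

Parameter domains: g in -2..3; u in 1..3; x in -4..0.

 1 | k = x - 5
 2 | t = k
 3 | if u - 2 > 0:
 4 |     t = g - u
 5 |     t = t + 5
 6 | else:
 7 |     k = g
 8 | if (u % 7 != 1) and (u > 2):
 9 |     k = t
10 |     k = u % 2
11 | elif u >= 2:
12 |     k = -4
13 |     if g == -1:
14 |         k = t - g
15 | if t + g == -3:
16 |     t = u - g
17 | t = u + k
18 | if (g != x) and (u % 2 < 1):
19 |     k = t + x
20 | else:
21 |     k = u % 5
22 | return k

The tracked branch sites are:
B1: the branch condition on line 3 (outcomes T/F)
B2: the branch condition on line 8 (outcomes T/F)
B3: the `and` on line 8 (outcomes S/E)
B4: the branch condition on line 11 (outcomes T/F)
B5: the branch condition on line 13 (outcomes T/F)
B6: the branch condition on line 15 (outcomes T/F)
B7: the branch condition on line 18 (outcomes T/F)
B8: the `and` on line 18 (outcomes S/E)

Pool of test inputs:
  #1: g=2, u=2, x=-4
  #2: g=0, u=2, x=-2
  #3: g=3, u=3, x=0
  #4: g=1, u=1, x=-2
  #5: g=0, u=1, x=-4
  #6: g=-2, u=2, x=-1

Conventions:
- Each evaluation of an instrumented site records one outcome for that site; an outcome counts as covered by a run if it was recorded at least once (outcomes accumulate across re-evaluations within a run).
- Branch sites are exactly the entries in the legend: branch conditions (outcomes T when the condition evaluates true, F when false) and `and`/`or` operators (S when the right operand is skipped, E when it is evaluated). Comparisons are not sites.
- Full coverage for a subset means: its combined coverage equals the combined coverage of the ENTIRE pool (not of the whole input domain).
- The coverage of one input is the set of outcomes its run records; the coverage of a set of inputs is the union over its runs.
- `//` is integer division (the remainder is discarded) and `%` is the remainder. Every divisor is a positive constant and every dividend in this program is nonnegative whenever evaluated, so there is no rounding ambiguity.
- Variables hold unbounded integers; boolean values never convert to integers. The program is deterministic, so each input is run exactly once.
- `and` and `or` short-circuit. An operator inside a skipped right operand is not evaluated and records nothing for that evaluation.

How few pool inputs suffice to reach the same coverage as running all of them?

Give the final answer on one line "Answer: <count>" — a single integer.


run #1 (g=2, u=2, x=-4) runs B1->F, B3->E, B2->F, B4->T, B5->F, B6->F, B8->E, B7->T; records B1=F, B2=F, B3=E, B4=T, B5=F, B6=F, B7=T, B8=E
run #2 (g=0, u=2, x=-2) runs B1->F, B3->E, B2->F, B4->T, B5->F, B6->F, B8->E, B7->T; records B1=F, B2=F, B3=E, B4=T, B5=F, B6=F, B7=T, B8=E
run #3 (g=3, u=3, x=0) runs B1->T, B3->E, B2->T, B6->F, B8->E, B7->F; records B1=T, B2=T, B3=E, B6=F, B7=F, B8=E
run #4 (g=1, u=1, x=-2) runs B1->F, B3->S, B2->F, B4->F, B6->F, B8->E, B7->F; records B1=F, B2=F, B3=S, B4=F, B6=F, B7=F, B8=E
run #5 (g=0, u=1, x=-4) runs B1->F, B3->S, B2->F, B4->F, B6->F, B8->E, B7->F; records B1=F, B2=F, B3=S, B4=F, B6=F, B7=F, B8=E
run #6 (g=-2, u=2, x=-1) runs B1->F, B3->E, B2->F, B4->T, B5->F, B6->F, B8->E, B7->T; records B1=F, B2=F, B3=E, B4=T, B5=F, B6=F, B7=T, B8=E
the full pool covers 13 outcomes: B1=T, B1=F, B2=T, B2=F, B3=S, B3=E, B4=T, B4=F, B5=F, B6=F, B7=T, B7=F, B8=E
no size-1 subset reaches all 13 outcomes (best union: 8/13)
no size-2 subset reaches all 13 outcomes (best union: 11/13)
at size 3, {1, 3, 4} reaches all 13 outcomes; every lexicographically earlier size-3 subset fails
Answer: 3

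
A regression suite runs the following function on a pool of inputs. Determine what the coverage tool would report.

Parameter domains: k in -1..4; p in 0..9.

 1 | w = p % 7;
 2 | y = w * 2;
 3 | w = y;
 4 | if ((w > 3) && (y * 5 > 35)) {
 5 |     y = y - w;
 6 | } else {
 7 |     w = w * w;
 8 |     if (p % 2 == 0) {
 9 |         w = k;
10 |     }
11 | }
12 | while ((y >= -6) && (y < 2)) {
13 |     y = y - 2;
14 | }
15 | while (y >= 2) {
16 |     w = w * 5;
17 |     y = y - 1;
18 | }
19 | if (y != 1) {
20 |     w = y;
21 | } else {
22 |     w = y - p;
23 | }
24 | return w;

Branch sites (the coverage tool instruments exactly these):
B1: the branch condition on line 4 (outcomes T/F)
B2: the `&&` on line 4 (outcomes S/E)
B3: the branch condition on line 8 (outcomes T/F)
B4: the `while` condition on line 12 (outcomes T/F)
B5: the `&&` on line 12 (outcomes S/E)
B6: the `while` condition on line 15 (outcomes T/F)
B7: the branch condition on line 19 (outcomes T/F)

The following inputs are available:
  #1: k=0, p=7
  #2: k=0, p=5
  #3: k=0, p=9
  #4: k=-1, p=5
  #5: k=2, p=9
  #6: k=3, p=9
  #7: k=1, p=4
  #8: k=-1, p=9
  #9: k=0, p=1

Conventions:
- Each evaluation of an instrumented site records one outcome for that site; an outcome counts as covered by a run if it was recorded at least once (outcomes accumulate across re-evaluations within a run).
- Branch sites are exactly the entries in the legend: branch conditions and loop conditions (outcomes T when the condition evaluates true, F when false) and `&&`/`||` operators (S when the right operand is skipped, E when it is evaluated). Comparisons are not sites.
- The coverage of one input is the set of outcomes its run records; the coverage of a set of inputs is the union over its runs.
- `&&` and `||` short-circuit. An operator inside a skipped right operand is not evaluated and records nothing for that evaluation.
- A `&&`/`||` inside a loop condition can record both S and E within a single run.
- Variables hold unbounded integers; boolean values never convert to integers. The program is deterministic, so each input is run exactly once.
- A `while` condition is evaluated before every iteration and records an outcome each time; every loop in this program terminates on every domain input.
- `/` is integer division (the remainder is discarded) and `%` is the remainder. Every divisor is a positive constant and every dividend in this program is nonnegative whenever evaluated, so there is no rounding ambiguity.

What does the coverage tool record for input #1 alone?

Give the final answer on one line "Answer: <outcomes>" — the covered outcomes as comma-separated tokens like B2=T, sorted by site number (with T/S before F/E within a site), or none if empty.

Event log for input #1 (k=0, p=7):
  B2->S, B1->F, B3->F, B5->E, B4->T, B5->E, B4->T, B5->E, B4->T, B5->E
  B4->T, B5->S, B4->F, B6->F, B7->T
deduplicating events, the covered set is: B1=F, B2=S, B3=F, B4=T, B4=F, B5=S, B5=E, B6=F, B7=T

Answer: B1=F, B2=S, B3=F, B4=T, B4=F, B5=S, B5=E, B6=F, B7=T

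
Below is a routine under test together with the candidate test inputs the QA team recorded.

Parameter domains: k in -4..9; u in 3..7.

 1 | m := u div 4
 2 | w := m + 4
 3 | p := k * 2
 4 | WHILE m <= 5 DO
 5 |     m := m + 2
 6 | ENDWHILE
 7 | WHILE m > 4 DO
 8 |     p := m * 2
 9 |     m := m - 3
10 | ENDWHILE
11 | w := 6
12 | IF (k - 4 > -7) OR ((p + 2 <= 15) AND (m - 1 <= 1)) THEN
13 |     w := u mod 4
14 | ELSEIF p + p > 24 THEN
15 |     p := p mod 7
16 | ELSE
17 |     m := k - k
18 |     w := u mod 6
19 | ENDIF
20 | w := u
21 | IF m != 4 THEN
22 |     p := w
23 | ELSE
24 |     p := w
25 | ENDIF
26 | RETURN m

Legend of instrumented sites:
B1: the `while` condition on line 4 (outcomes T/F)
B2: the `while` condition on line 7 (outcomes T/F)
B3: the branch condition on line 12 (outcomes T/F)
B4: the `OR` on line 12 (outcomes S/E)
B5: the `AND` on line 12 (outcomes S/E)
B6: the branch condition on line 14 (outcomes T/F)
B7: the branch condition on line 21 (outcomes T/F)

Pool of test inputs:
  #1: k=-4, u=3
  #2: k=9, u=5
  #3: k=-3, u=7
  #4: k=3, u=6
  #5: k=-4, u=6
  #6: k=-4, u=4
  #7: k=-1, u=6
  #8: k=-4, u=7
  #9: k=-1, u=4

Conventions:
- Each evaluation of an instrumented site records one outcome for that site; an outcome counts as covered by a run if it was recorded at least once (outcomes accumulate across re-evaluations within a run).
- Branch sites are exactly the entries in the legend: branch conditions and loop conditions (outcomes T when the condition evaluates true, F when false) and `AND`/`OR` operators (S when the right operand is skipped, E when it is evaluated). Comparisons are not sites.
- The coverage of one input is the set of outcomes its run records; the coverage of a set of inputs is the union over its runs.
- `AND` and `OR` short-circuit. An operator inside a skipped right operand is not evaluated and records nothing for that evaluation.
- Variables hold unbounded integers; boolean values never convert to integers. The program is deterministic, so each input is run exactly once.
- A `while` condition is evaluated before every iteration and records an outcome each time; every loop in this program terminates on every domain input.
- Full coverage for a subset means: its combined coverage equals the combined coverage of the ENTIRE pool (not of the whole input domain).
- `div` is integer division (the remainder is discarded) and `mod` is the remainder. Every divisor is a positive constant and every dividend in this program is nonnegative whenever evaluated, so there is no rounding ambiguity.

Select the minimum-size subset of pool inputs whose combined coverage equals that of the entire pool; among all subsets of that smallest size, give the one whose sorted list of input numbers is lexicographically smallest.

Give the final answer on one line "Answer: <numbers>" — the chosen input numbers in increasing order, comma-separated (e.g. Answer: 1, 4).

run #1 (k=-4, u=3) runs B1->T, B1->T, B1->T, B1->F, B2->T, B2->F, B4->E, B5->E, B3->F, B6->F, B7->T; records B1=T, B1=F, B2=T, B2=F, B3=F, B4=E, B5=E, B6=F, B7=T
run #2 (k=9, u=5) runs B1->T, B1->T, B1->T, B1->F, B2->T, B2->F, B4->S, B3->T, B7->F; records B1=T, B1=F, B2=T, B2=F, B3=T, B4=S, B7=F
run #3 (k=-3, u=7) runs B1->T, B1->T, B1->T, B1->F, B2->T, B2->F, B4->E, B5->S, B3->F, B6->T, B7->F; records B1=T, B1=F, B2=T, B2=F, B3=F, B4=E, B5=S, B6=T, B7=F
run #4 (k=3, u=6) runs B1->T, B1->T, B1->T, B1->F, B2->T, B2->F, B4->S, B3->T, B7->F; records B1=T, B1=F, B2=T, B2=F, B3=T, B4=S, B7=F
run #5 (k=-4, u=6) runs B1->T, B1->T, B1->T, B1->F, B2->T, B2->F, B4->E, B5->S, B3->F, B6->T, B7->F; records B1=T, B1=F, B2=T, B2=F, B3=F, B4=E, B5=S, B6=T, B7=F
run #6 (k=-4, u=4) runs B1->T, B1->T, B1->T, B1->F, B2->T, B2->F, B4->E, B5->S, B3->F, B6->T, B7->F; records B1=T, B1=F, B2=T, B2=F, B3=F, B4=E, B5=S, B6=T, B7=F
run #7 (k=-1, u=6) runs B1->T, B1->T, B1->T, B1->F, B2->T, B2->F, B4->S, B3->T, B7->F; records B1=T, B1=F, B2=T, B2=F, B3=T, B4=S, B7=F
run #8 (k=-4, u=7) runs B1->T, B1->T, B1->T, B1->F, B2->T, B2->F, B4->E, B5->S, B3->F, B6->T, B7->F; records B1=T, B1=F, B2=T, B2=F, B3=F, B4=E, B5=S, B6=T, B7=F
run #9 (k=-1, u=4) runs B1->T, B1->T, B1->T, B1->F, B2->T, B2->F, B4->S, B3->T, B7->F; records B1=T, B1=F, B2=T, B2=F, B3=T, B4=S, B7=F
pool-wide coverage (14 outcomes): B1=T, B1=F, B2=T, B2=F, B3=T, B3=F, B4=S, B4=E, B5=S, B5=E, B6=T, B6=F, B7=T, B7=F
no size-1 subset reaches all 14 outcomes (best union: 9/14)
no size-2 subset reaches all 14 outcomes (best union: 12/14)
the canonical winner is {1, 2, 3}: size 3, full 14-outcome coverage, earliest index list among size-3 covers

Answer: 1, 2, 3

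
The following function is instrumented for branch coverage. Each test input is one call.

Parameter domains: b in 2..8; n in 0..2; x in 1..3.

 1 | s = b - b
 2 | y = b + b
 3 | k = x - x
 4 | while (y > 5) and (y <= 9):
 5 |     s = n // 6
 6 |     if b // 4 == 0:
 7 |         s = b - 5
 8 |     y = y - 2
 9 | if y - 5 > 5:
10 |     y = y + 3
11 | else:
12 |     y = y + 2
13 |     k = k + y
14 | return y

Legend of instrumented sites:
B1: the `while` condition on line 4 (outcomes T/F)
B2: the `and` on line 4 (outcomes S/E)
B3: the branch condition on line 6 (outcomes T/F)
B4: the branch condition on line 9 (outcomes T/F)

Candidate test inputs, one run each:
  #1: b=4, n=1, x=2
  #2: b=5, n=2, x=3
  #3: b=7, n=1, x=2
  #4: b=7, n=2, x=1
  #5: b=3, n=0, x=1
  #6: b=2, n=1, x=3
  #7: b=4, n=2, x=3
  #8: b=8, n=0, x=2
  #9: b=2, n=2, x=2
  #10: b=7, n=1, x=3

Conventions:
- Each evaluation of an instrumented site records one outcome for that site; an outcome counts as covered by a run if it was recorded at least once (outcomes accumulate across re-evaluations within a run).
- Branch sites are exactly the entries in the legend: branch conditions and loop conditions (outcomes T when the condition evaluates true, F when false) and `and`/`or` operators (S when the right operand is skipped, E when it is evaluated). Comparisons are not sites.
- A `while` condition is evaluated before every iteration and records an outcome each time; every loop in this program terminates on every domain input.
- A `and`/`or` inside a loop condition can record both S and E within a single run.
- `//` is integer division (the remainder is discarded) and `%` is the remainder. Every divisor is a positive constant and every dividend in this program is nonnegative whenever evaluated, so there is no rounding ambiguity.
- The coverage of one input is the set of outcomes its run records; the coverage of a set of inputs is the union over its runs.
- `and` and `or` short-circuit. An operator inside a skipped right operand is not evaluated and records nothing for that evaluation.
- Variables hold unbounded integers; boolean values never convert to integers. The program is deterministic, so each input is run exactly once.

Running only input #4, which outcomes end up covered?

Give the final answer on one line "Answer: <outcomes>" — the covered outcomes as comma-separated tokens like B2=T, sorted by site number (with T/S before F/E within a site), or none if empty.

Running input #4 (b=7, n=2, x=1), event by event:
  B2->E, B1->F, B4->T
deduplicating events, the covered set is: B1=F, B2=E, B4=T

Answer: B1=F, B2=E, B4=T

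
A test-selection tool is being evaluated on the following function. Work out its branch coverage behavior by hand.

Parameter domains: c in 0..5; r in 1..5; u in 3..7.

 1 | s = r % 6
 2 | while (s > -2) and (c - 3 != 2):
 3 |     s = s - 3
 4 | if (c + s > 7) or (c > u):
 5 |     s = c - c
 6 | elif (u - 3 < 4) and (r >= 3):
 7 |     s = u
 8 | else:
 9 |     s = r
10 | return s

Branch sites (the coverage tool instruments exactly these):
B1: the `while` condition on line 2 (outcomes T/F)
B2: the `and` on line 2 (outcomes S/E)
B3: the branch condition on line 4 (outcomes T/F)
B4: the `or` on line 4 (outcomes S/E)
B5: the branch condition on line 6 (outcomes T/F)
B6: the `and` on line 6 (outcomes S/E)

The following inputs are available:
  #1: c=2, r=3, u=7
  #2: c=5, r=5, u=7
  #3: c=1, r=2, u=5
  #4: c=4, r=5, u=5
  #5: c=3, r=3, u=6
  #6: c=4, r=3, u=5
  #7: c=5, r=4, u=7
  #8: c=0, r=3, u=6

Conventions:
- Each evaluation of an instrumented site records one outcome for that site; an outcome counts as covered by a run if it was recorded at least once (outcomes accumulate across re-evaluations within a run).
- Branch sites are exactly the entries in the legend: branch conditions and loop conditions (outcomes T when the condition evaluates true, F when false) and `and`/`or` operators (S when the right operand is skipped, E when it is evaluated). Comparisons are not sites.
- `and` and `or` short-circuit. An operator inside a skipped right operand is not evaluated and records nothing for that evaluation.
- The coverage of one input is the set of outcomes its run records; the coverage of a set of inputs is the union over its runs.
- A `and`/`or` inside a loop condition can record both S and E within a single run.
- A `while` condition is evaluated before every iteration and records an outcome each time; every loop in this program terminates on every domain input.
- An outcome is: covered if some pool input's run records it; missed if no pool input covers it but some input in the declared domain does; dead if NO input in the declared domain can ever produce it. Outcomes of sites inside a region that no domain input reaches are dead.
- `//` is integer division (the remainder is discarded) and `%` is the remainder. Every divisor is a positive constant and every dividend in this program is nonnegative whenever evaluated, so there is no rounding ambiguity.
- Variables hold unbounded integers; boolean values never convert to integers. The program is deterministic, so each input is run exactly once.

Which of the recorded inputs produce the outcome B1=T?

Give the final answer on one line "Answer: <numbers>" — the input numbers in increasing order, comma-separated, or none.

input #1 (c=2, r=3, u=7): hits B1=T
input #2 (c=5, r=5, u=7): never hits B1=T
input #3 (c=1, r=2, u=5): hits B1=T
input #4 (c=4, r=5, u=5): hits B1=T
input #5 (c=3, r=3, u=6): hits B1=T
input #6 (c=4, r=3, u=5): hits B1=T
input #7 (c=5, r=4, u=7): never hits B1=T
input #8 (c=0, r=3, u=6): hits B1=T

Answer: 1, 3, 4, 5, 6, 8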